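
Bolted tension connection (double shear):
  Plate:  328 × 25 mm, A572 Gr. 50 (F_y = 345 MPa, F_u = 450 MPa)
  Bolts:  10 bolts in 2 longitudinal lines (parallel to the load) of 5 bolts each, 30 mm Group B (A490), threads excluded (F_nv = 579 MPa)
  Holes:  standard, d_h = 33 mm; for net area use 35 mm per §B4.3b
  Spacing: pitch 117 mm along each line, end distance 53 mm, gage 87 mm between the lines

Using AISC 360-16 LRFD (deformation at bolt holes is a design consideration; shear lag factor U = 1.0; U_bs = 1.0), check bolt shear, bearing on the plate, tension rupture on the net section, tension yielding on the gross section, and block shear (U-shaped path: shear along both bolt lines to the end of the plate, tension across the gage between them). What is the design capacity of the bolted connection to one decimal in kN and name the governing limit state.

Bolt shear: A_b = π(30)²/4 = 706.86 mm². φR_n = 0.75 × 579 × 706.86 × 10 × 2 = 6139.1 kN.
Bearing (25 mm plate, F_u = 450 MPa): end bolts L_c = 53 − 33/2 = 36.5, R_n = min(1.2×36.5×25×450, 2.4×30×25×450) = 492.75 kN/bolt; interior L_c = 117 − 33 = 84, R_n = 810 kN/bolt. φR_n = 0.75 × (2×492.75 + 8×810) = 5599.1 kN.
Tension rupture (net): A_n = (328 − 2×35)×25 = 6450 mm² (U = 1.0, A_e = A_n). φR_n = 0.75 × 450 × 6450 = 2176.9 kN.
Tension yield (gross): A_g = 328×25 = 8200 mm². φR_n = 0.90 × 345 × 8200 = 2546.1 kN.
Block shear: shear path 2×[53+4×117] = 2×521 mm, A_gv = 26050, A_nv = 2×(521 − 4.5×35)×25 = 18175 mm²; tension across gage: (87 − 1×35)×25 = 1300 mm². R_n = min(0.6×450×18175, 0.6×345×26050) + 1.0×450×1300 = min(4907.3, 5392.4) + 585 = 5492.3 kN. φR_n = 0.75 × 5492.3 = 4119.2 kN.
Governing: min(6139.1, 5599.1, 2176.9, 2546.1, 4119.2) = 2176.9 kN → net-section rupture.

2176.9 kN (net-section rupture governs)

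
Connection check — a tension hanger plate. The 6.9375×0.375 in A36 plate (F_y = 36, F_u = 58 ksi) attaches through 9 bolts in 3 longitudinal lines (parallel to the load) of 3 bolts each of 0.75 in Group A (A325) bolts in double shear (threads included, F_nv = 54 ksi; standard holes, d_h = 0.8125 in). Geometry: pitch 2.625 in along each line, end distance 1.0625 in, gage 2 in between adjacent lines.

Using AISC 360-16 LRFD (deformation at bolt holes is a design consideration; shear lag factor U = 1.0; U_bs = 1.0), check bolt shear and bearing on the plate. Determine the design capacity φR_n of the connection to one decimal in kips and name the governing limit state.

Bolt shear: A_b = π(0.75)²/4 = 0.44179 in². φR_n = 0.75 × 54 × 0.44179 × 9 × 2 = 322.1 kips.
Bearing (0.375 in plate, F_u = 58 ksi): end bolts L_c = 1.0625 − 0.8125/2 = 0.65625, R_n = min(1.2×0.65625×0.375×58, 2.4×0.75×0.375×58) = 17.128 kips/bolt; interior L_c = 2.625 − 0.8125 = 1.8125, R_n = 39.15 kips/bolt. φR_n = 0.75 × (3×17.128 + 6×39.15) = 214.7 kips.
Governing: min(322.1, 214.7) = 214.7 kips → bearing.

214.7 kips (bearing governs)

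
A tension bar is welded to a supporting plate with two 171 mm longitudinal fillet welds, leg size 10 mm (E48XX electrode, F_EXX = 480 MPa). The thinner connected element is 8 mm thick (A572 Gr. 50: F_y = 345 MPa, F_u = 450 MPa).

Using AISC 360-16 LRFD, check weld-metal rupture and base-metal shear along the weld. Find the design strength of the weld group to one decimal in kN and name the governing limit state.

Weld metal: throat = 0.707×10 = 7.07 mm, L = 2×171 = 342 mm. φR_n = 0.75 × 0.6 × 480 × 7.07 × 342 = 522.3 kN.
Base metal shear (8 mm plate): yield φR_n = 1.0×0.6×345×8×342 = 566.4 kN; rupture φR_n = 0.75×0.6×450×8×342 = 554.0 kN; take 554.0 kN (rupture).
Governing: min(522.3, 554.0) = 522.3 kN → weld metal.

522.3 kN (weld metal governs)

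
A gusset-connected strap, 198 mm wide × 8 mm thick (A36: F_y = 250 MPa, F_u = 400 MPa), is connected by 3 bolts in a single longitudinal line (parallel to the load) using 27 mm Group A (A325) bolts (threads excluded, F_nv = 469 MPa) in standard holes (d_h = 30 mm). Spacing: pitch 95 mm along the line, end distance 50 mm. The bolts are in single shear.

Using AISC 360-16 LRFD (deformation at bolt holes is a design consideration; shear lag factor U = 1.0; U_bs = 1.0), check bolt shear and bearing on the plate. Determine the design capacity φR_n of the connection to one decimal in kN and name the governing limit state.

411.8 kN (bearing governs)

Bolt shear: A_b = π(27)²/4 = 572.56 mm². φR_n = 0.75 × 469 × 572.56 × 3 × 1 = 604.2 kN.
Bearing (8 mm plate, F_u = 400 MPa): end bolts L_c = 50 − 30/2 = 35, R_n = min(1.2×35×8×400, 2.4×27×8×400) = 134.4 kN/bolt; interior L_c = 95 − 30 = 65, R_n = 207.36 kN/bolt. φR_n = 0.75 × (1×134.4 + 2×207.36) = 411.8 kN.
Governing: min(604.2, 411.8) = 411.8 kN → bearing.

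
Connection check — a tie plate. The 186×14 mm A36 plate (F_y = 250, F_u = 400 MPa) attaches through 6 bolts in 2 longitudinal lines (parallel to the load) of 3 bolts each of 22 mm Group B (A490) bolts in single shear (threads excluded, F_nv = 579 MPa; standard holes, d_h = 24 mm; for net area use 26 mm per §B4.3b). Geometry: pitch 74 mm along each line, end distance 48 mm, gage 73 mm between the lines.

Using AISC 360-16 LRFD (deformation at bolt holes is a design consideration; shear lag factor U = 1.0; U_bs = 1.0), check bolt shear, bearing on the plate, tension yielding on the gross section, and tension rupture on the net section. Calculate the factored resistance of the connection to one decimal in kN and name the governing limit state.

Bolt shear: A_b = π(22)²/4 = 380.13 mm². φR_n = 0.75 × 579 × 380.13 × 6 × 1 = 990.4 kN.
Bearing (14 mm plate, F_u = 400 MPa): end bolts L_c = 48 − 24/2 = 36, R_n = min(1.2×36×14×400, 2.4×22×14×400) = 241.92 kN/bolt; interior L_c = 74 − 24 = 50, R_n = 295.68 kN/bolt. φR_n = 0.75 × (2×241.92 + 4×295.68) = 1249.9 kN.
Tension yield (gross): A_g = 186×14 = 2604 mm². φR_n = 0.90 × 250 × 2604 = 585.9 kN.
Tension rupture (net): A_n = (186 − 2×26)×14 = 1876 mm² (U = 1.0, A_e = A_n). φR_n = 0.75 × 400 × 1876 = 562.8 kN.
Governing: min(990.4, 1249.9, 585.9, 562.8) = 562.8 kN → net-section rupture.

562.8 kN (net-section rupture governs)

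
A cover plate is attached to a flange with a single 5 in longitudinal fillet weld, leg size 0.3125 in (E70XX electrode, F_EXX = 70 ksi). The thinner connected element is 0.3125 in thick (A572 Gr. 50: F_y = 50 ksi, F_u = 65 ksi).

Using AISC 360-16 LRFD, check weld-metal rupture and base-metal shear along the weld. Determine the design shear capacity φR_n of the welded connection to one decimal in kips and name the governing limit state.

34.8 kips (weld metal governs)

Weld metal: throat = 0.707×0.3125 = 0.22094 in, L = 5 in. φR_n = 0.75 × 0.6 × 70 × 0.22094 × 5 = 34.8 kips.
Base metal shear (0.3125 in plate): yield φR_n = 1.0×0.6×50×0.3125×5 = 46.9 kips; rupture φR_n = 0.75×0.6×65×0.3125×5 = 45.7 kips; take 45.7 kips (rupture).
Governing: min(34.8, 45.7) = 34.8 kips → weld metal.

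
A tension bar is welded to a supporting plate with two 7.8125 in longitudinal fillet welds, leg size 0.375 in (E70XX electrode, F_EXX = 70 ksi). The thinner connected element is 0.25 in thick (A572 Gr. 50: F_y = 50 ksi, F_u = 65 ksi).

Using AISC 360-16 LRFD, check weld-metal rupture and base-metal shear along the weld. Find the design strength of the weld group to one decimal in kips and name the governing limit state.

114.3 kips (base-metal shear governs)

Weld metal: throat = 0.707×0.375 = 0.26513 in, L = 2×7.8125 = 15.625 in. φR_n = 0.75 × 0.6 × 70 × 0.26513 × 15.625 = 130.5 kips.
Base metal shear (0.25 in plate): yield φR_n = 1.0×0.6×50×0.25×15.625 = 117.2 kips; rupture φR_n = 0.75×0.6×65×0.25×15.625 = 114.3 kips; take 114.3 kips (rupture).
Governing: min(130.5, 114.3) = 114.3 kips → base-metal shear.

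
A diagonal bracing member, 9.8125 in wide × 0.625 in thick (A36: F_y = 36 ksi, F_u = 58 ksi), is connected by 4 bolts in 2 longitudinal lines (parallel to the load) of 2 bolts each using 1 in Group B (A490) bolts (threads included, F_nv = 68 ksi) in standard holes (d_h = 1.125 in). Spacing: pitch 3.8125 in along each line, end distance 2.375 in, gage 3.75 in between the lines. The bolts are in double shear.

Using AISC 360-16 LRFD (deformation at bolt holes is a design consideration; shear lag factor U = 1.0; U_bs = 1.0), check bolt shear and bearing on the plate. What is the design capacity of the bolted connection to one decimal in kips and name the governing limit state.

248.8 kips (bearing governs)

Bolt shear: A_b = π(1)²/4 = 0.7854 in². φR_n = 0.75 × 68 × 0.7854 × 4 × 2 = 320.4 kips.
Bearing (0.625 in plate, F_u = 58 ksi): end bolts L_c = 2.375 − 1.125/2 = 1.8125, R_n = min(1.2×1.8125×0.625×58, 2.4×1×0.625×58) = 78.844 kips/bolt; interior L_c = 3.8125 − 1.125 = 2.6875, R_n = 87 kips/bolt. φR_n = 0.75 × (2×78.844 + 2×87) = 248.8 kips.
Governing: min(320.4, 248.8) = 248.8 kips → bearing.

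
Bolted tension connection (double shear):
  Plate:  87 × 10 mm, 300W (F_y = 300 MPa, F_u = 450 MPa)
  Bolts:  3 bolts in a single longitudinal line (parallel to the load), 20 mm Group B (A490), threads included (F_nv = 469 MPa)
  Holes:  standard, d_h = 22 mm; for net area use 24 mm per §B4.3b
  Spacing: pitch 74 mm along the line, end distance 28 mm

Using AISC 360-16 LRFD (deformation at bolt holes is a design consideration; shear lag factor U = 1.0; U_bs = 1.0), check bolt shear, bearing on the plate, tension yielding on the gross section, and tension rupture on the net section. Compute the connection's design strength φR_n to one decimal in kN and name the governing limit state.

212.6 kN (net-section rupture governs)

Bolt shear: A_b = π(20)²/4 = 314.16 mm². φR_n = 0.75 × 469 × 314.16 × 3 × 2 = 663.0 kN.
Bearing (10 mm plate, F_u = 450 MPa): end bolts L_c = 28 − 22/2 = 17, R_n = min(1.2×17×10×450, 2.4×20×10×450) = 91.8 kN/bolt; interior L_c = 74 − 22 = 52, R_n = 216 kN/bolt. φR_n = 0.75 × (1×91.8 + 2×216) = 392.9 kN.
Tension yield (gross): A_g = 87×10 = 870 mm². φR_n = 0.90 × 300 × 870 = 234.9 kN.
Tension rupture (net): A_n = (87 − 1×24)×10 = 630 mm² (U = 1.0, A_e = A_n). φR_n = 0.75 × 450 × 630 = 212.6 kN.
Governing: min(663.0, 392.9, 234.9, 212.6) = 212.6 kN → net-section rupture.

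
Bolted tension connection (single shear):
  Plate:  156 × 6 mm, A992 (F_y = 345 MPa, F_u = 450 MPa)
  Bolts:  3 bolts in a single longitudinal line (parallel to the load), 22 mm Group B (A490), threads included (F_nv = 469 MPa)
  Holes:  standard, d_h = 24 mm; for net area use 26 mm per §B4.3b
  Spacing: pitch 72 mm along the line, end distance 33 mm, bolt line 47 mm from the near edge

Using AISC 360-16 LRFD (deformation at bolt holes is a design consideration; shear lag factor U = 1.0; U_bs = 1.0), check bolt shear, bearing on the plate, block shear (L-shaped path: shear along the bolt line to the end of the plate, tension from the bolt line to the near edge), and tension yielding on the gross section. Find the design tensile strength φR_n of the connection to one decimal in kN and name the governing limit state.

Bolt shear: A_b = π(22)²/4 = 380.13 mm². φR_n = 0.75 × 469 × 380.13 × 3 × 1 = 401.1 kN.
Bearing (6 mm plate, F_u = 450 MPa): end bolts L_c = 33 − 24/2 = 21, R_n = min(1.2×21×6×450, 2.4×22×6×450) = 68.04 kN/bolt; interior L_c = 72 − 24 = 48, R_n = 142.56 kN/bolt. φR_n = 0.75 × (1×68.04 + 2×142.56) = 264.9 kN.
Block shear: shear path 1×[33+2×72] = 1×177 mm, A_gv = 1062, A_nv = 1×(177 − 2.5×26)×6 = 672 mm²; tension to near edge: (47 − 0.5×26)×6 = 204 mm². R_n = min(0.6×450×672, 0.6×345×1062) + 1.0×450×204 = min(181.44, 219.83) + 91.8 = 273.24 kN. φR_n = 0.75 × 273.24 = 204.9 kN.
Tension yield (gross): A_g = 156×6 = 936 mm². φR_n = 0.90 × 345 × 936 = 290.6 kN.
Governing: min(401.1, 264.9, 204.9, 290.6) = 204.9 kN → block shear.

204.9 kN (block shear governs)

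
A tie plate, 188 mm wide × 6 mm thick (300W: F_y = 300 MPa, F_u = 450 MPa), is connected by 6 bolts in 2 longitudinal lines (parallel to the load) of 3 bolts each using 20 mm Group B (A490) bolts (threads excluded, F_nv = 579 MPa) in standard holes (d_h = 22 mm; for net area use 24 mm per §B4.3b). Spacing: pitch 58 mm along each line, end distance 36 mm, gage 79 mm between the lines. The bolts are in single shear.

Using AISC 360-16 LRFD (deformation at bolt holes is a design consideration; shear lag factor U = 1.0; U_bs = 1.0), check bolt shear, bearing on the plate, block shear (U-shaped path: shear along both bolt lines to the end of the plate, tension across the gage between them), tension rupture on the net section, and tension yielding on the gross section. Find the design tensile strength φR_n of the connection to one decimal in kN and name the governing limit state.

Bolt shear: A_b = π(20)²/4 = 314.16 mm². φR_n = 0.75 × 579 × 314.16 × 6 × 1 = 818.5 kN.
Bearing (6 mm plate, F_u = 450 MPa): end bolts L_c = 36 − 22/2 = 25, R_n = min(1.2×25×6×450, 2.4×20×6×450) = 81 kN/bolt; interior L_c = 58 − 22 = 36, R_n = 116.64 kN/bolt. φR_n = 0.75 × (2×81 + 4×116.64) = 471.4 kN.
Block shear: shear path 2×[36+2×58] = 2×152 mm, A_gv = 1824, A_nv = 2×(152 − 2.5×24)×6 = 1104 mm²; tension across gage: (79 − 1×24)×6 = 330 mm². R_n = min(0.6×450×1104, 0.6×300×1824) + 1.0×450×330 = min(298.08, 328.32) + 148.5 = 446.58 kN. φR_n = 0.75 × 446.58 = 334.9 kN.
Tension rupture (net): A_n = (188 − 2×24)×6 = 840 mm² (U = 1.0, A_e = A_n). φR_n = 0.75 × 450 × 840 = 283.5 kN.
Tension yield (gross): A_g = 188×6 = 1128 mm². φR_n = 0.90 × 300 × 1128 = 304.6 kN.
Governing: min(818.5, 471.4, 334.9, 283.5, 304.6) = 283.5 kN → net-section rupture.

283.5 kN (net-section rupture governs)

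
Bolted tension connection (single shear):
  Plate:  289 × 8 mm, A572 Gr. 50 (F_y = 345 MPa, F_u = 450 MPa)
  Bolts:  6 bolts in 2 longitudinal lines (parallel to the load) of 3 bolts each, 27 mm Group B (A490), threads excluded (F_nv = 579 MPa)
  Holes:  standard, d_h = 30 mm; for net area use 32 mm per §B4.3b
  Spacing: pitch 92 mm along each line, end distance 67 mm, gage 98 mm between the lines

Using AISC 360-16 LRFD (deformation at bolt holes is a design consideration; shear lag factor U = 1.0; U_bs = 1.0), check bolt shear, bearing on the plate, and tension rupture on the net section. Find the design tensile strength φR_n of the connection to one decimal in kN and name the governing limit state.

Bolt shear: A_b = π(27)²/4 = 572.56 mm². φR_n = 0.75 × 579 × 572.56 × 6 × 1 = 1491.8 kN.
Bearing (8 mm plate, F_u = 450 MPa): end bolts L_c = 67 − 30/2 = 52, R_n = min(1.2×52×8×450, 2.4×27×8×450) = 224.64 kN/bolt; interior L_c = 92 − 30 = 62, R_n = 233.28 kN/bolt. φR_n = 0.75 × (2×224.64 + 4×233.28) = 1036.8 kN.
Tension rupture (net): A_n = (289 − 2×32)×8 = 1800 mm² (U = 1.0, A_e = A_n). φR_n = 0.75 × 450 × 1800 = 607.5 kN.
Governing: min(1491.8, 1036.8, 607.5) = 607.5 kN → net-section rupture.

607.5 kN (net-section rupture governs)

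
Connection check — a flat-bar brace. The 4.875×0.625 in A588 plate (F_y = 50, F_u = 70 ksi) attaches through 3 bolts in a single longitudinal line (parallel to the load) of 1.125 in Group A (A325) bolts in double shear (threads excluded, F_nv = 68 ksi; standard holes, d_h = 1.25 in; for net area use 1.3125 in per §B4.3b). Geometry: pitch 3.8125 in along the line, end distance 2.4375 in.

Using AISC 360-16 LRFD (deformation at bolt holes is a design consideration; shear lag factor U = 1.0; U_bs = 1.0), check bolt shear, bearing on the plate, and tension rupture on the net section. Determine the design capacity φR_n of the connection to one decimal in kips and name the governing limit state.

116.9 kips (net-section rupture governs)

Bolt shear: A_b = π(1.125)²/4 = 0.99402 in². φR_n = 0.75 × 68 × 0.99402 × 3 × 2 = 304.2 kips.
Bearing (0.625 in plate, F_u = 70 ksi): end bolts L_c = 2.4375 − 1.25/2 = 1.8125, R_n = min(1.2×1.8125×0.625×70, 2.4×1.125×0.625×70) = 95.156 kips/bolt; interior L_c = 3.8125 − 1.25 = 2.5625, R_n = 118.13 kips/bolt. φR_n = 0.75 × (1×95.156 + 2×118.13) = 248.6 kips.
Tension rupture (net): A_n = (4.875 − 1×1.3125)×0.625 = 2.2266 in² (U = 1.0, A_e = A_n). φR_n = 0.75 × 70 × 2.2266 = 116.9 kips.
Governing: min(304.2, 248.6, 116.9) = 116.9 kips → net-section rupture.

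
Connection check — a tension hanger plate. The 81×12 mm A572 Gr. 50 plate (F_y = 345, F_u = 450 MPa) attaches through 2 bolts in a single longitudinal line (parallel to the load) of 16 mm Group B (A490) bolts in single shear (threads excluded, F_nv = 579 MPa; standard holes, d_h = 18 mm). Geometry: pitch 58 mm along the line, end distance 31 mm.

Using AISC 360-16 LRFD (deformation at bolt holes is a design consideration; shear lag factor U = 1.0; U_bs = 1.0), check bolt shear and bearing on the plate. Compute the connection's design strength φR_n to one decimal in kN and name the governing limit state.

174.6 kN (bolt shear governs)

Bolt shear: A_b = π(16)²/4 = 201.06 mm². φR_n = 0.75 × 579 × 201.06 × 2 × 1 = 174.6 kN.
Bearing (12 mm plate, F_u = 450 MPa): end bolts L_c = 31 − 18/2 = 22, R_n = min(1.2×22×12×450, 2.4×16×12×450) = 142.56 kN/bolt; interior L_c = 58 − 18 = 40, R_n = 207.36 kN/bolt. φR_n = 0.75 × (1×142.56 + 1×207.36) = 262.4 kN.
Governing: min(174.6, 262.4) = 174.6 kN → bolt shear.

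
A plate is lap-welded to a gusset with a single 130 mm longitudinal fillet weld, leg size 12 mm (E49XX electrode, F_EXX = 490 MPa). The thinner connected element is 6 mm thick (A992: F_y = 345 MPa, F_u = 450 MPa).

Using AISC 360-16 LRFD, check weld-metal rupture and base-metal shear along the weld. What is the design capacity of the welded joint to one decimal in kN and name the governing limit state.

158.0 kN (base-metal shear governs)

Weld metal: throat = 0.707×12 = 8.484 mm, L = 130 mm. φR_n = 0.75 × 0.6 × 490 × 8.484 × 130 = 243.2 kN.
Base metal shear (6 mm plate): yield φR_n = 1.0×0.6×345×6×130 = 161.5 kN; rupture φR_n = 0.75×0.6×450×6×130 = 158.0 kN; take 158.0 kN (rupture).
Governing: min(243.2, 158.0) = 158.0 kN → base-metal shear.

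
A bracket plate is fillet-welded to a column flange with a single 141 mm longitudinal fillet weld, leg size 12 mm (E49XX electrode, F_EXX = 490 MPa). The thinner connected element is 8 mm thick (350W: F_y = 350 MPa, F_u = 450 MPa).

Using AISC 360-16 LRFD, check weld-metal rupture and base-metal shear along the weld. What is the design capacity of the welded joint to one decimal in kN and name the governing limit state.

Weld metal: throat = 0.707×12 = 8.484 mm, L = 141 mm. φR_n = 0.75 × 0.6 × 490 × 8.484 × 141 = 263.8 kN.
Base metal shear (8 mm plate): yield φR_n = 1.0×0.6×350×8×141 = 236.9 kN; rupture φR_n = 0.75×0.6×450×8×141 = 228.4 kN; take 228.4 kN (rupture).
Governing: min(263.8, 228.4) = 228.4 kN → base-metal shear.

228.4 kN (base-metal shear governs)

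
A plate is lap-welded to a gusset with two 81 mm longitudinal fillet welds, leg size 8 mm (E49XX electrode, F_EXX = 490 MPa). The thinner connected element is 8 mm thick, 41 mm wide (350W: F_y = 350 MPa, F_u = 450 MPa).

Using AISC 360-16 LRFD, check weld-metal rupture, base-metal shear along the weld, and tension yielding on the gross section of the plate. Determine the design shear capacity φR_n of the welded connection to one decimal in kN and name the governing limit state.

Weld metal: throat = 0.707×8 = 5.656 mm, L = 2×81 = 162 mm. φR_n = 0.75 × 0.6 × 490 × 5.656 × 162 = 202.0 kN.
Base metal shear (8 mm plate): yield φR_n = 1.0×0.6×350×8×162 = 272.2 kN; rupture φR_n = 0.75×0.6×450×8×162 = 262.4 kN; take 262.4 kN (rupture).
Tension yield (gross): A_g = 41×8 = 328 mm². φR_n = 0.90 × 350 × 328 = 103.3 kN.
Governing: min(202.0, 262.4, 103.3) = 103.3 kN → gross-section yield.

103.3 kN (gross-section yield governs)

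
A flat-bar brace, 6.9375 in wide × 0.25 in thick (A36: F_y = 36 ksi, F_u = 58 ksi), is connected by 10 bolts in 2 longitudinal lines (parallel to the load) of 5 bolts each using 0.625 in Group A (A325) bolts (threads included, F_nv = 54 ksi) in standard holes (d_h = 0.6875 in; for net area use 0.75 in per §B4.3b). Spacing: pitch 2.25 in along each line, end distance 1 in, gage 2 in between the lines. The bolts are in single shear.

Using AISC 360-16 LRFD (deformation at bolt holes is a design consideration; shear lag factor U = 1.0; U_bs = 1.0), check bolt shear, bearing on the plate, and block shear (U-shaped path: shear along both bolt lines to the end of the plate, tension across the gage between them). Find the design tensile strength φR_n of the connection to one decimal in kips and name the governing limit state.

Bolt shear: A_b = π(0.625)²/4 = 0.3068 in². φR_n = 0.75 × 54 × 0.3068 × 10 × 1 = 124.3 kips.
Bearing (0.25 in plate, F_u = 58 ksi): end bolts L_c = 1 − 0.6875/2 = 0.65625, R_n = min(1.2×0.65625×0.25×58, 2.4×0.625×0.25×58) = 11.419 kips/bolt; interior L_c = 2.25 − 0.6875 = 1.5625, R_n = 21.75 kips/bolt. φR_n = 0.75 × (2×11.419 + 8×21.75) = 147.6 kips.
Block shear: shear path 2×[1+4×2.25] = 2×10 in, A_gv = 5, A_nv = 2×(10 − 4.5×0.75)×0.25 = 3.3125 in²; tension across gage: (2 − 1×0.75)×0.25 = 0.3125 in². R_n = min(0.6×58×3.3125, 0.6×36×5) + 1.0×58×0.3125 = min(115.28, 108) + 18.125 = 126.13 kips. φR_n = 0.75 × 126.13 = 94.6 kips.
Governing: min(124.3, 147.6, 94.6) = 94.6 kips → block shear.

94.6 kips (block shear governs)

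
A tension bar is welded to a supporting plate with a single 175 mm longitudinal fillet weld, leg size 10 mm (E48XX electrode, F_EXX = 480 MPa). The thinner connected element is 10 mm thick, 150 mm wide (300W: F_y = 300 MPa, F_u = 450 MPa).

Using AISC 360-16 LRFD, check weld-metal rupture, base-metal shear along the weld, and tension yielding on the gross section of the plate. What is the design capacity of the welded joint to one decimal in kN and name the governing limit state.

267.2 kN (weld metal governs)

Weld metal: throat = 0.707×10 = 7.07 mm, L = 175 mm. φR_n = 0.75 × 0.6 × 480 × 7.07 × 175 = 267.2 kN.
Base metal shear (10 mm plate): yield φR_n = 1.0×0.6×300×10×175 = 315.0 kN; rupture φR_n = 0.75×0.6×450×10×175 = 354.4 kN; take 315.0 kN (yield).
Tension yield (gross): A_g = 150×10 = 1500 mm². φR_n = 0.90 × 300 × 1500 = 405.0 kN.
Governing: min(267.2, 315.0, 405.0) = 267.2 kN → weld metal.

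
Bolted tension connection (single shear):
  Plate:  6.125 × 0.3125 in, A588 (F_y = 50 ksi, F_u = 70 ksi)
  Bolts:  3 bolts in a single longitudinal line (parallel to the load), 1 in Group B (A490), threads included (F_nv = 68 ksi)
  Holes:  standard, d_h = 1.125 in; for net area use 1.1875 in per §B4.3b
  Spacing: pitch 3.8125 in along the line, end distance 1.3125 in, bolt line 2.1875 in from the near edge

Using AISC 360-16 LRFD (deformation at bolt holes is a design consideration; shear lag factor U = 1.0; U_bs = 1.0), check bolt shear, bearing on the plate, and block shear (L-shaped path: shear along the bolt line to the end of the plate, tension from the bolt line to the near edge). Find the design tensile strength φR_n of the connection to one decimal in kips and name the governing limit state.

Bolt shear: A_b = π(1)²/4 = 0.7854 in². φR_n = 0.75 × 68 × 0.7854 × 3 × 1 = 120.2 kips.
Bearing (0.3125 in plate, F_u = 70 ksi): end bolts L_c = 1.3125 − 1.125/2 = 0.75, R_n = min(1.2×0.75×0.3125×70, 2.4×1×0.3125×70) = 19.688 kips/bolt; interior L_c = 3.8125 − 1.125 = 2.6875, R_n = 52.5 kips/bolt. φR_n = 0.75 × (1×19.688 + 2×52.5) = 93.5 kips.
Block shear: shear path 1×[1.3125+2×3.8125] = 1×8.9375 in, A_gv = 2.793, A_nv = 1×(8.9375 − 2.5×1.1875)×0.3125 = 1.8652 in²; tension to near edge: (2.1875 − 0.5×1.1875)×0.3125 = 0.49805 in². R_n = min(0.6×70×1.8652, 0.6×50×2.793) + 1.0×70×0.49805 = min(78.338, 83.79) + 34.864 = 113.2 kips. φR_n = 0.75 × 113.2 = 84.9 kips.
Governing: min(120.2, 93.5, 84.9) = 84.9 kips → block shear.

84.9 kips (block shear governs)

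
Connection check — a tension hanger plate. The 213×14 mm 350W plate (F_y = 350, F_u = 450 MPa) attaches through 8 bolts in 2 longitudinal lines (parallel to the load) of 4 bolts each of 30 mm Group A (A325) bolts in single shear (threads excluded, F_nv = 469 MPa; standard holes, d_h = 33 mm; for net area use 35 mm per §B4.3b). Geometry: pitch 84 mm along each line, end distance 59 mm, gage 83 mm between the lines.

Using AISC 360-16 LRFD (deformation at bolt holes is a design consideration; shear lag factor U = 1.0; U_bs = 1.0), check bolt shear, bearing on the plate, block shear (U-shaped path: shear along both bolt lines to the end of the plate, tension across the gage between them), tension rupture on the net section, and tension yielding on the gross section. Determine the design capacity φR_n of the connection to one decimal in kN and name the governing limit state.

675.7 kN (net-section rupture governs)

Bolt shear: A_b = π(30)²/4 = 706.86 mm². φR_n = 0.75 × 469 × 706.86 × 8 × 1 = 1989.1 kN.
Bearing (14 mm plate, F_u = 450 MPa): end bolts L_c = 59 − 33/2 = 42.5, R_n = min(1.2×42.5×14×450, 2.4×30×14×450) = 321.3 kN/bolt; interior L_c = 84 − 33 = 51, R_n = 385.56 kN/bolt. φR_n = 0.75 × (2×321.3 + 6×385.56) = 2217.0 kN.
Block shear: shear path 2×[59+3×84] = 2×311 mm, A_gv = 8708, A_nv = 2×(311 − 3.5×35)×14 = 5278 mm²; tension across gage: (83 − 1×35)×14 = 672 mm². R_n = min(0.6×450×5278, 0.6×350×8708) + 1.0×450×672 = min(1425.1, 1828.7) + 302.4 = 1727.5 kN. φR_n = 0.75 × 1727.5 = 1295.6 kN.
Tension rupture (net): A_n = (213 − 2×35)×14 = 2002 mm² (U = 1.0, A_e = A_n). φR_n = 0.75 × 450 × 2002 = 675.7 kN.
Tension yield (gross): A_g = 213×14 = 2982 mm². φR_n = 0.90 × 350 × 2982 = 939.3 kN.
Governing: min(1989.1, 2217.0, 1295.6, 675.7, 939.3) = 675.7 kN → net-section rupture.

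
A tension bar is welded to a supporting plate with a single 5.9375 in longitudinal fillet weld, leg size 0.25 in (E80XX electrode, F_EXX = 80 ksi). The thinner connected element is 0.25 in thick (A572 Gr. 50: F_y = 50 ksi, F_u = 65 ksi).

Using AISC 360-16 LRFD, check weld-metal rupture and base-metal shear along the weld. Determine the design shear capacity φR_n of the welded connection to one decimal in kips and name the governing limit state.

37.8 kips (weld metal governs)

Weld metal: throat = 0.707×0.25 = 0.17675 in, L = 5.9375 in. φR_n = 0.75 × 0.6 × 80 × 0.17675 × 5.9375 = 37.8 kips.
Base metal shear (0.25 in plate): yield φR_n = 1.0×0.6×50×0.25×5.9375 = 44.5 kips; rupture φR_n = 0.75×0.6×65×0.25×5.9375 = 43.4 kips; take 43.4 kips (rupture).
Governing: min(37.8, 43.4) = 37.8 kips → weld metal.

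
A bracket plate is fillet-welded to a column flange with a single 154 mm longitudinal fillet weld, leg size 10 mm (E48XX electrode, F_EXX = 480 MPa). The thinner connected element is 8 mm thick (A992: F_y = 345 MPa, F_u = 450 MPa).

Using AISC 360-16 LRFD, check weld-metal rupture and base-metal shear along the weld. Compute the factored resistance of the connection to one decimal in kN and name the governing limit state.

235.2 kN (weld metal governs)

Weld metal: throat = 0.707×10 = 7.07 mm, L = 154 mm. φR_n = 0.75 × 0.6 × 480 × 7.07 × 154 = 235.2 kN.
Base metal shear (8 mm plate): yield φR_n = 1.0×0.6×345×8×154 = 255.0 kN; rupture φR_n = 0.75×0.6×450×8×154 = 249.5 kN; take 249.5 kN (rupture).
Governing: min(235.2, 249.5) = 235.2 kN → weld metal.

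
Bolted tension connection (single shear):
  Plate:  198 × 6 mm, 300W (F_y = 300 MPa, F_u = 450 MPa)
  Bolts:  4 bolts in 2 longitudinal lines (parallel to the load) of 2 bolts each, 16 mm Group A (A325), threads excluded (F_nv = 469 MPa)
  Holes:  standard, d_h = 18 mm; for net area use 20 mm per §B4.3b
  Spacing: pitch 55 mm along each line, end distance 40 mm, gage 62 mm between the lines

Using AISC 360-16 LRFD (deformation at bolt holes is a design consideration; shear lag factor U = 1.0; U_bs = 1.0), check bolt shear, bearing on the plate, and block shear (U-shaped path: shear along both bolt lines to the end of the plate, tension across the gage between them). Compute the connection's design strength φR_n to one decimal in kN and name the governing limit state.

Bolt shear: A_b = π(16)²/4 = 201.06 mm². φR_n = 0.75 × 469 × 201.06 × 4 × 1 = 282.9 kN.
Bearing (6 mm plate, F_u = 450 MPa): end bolts L_c = 40 − 18/2 = 31, R_n = min(1.2×31×6×450, 2.4×16×6×450) = 100.44 kN/bolt; interior L_c = 55 − 18 = 37, R_n = 103.68 kN/bolt. φR_n = 0.75 × (2×100.44 + 2×103.68) = 306.2 kN.
Block shear: shear path 2×[40+1×55] = 2×95 mm, A_gv = 1140, A_nv = 2×(95 − 1.5×20)×6 = 780 mm²; tension across gage: (62 − 1×20)×6 = 252 mm². R_n = min(0.6×450×780, 0.6×300×1140) + 1.0×450×252 = min(210.6, 205.2) + 113.4 = 318.6 kN. φR_n = 0.75 × 318.6 = 239.0 kN.
Governing: min(282.9, 306.2, 239.0) = 239.0 kN → block shear.

239.0 kN (block shear governs)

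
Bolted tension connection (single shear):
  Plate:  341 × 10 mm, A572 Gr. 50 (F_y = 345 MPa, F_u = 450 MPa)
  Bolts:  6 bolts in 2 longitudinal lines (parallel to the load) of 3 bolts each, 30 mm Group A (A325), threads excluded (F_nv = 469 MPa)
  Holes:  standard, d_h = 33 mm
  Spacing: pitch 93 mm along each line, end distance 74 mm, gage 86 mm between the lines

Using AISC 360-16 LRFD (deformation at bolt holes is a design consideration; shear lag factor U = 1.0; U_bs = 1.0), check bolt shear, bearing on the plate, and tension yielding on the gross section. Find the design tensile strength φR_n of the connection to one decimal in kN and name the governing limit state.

1058.8 kN (gross-section yield governs)

Bolt shear: A_b = π(30)²/4 = 706.86 mm². φR_n = 0.75 × 469 × 706.86 × 6 × 1 = 1491.8 kN.
Bearing (10 mm plate, F_u = 450 MPa): end bolts L_c = 74 − 33/2 = 57.5, R_n = min(1.2×57.5×10×450, 2.4×30×10×450) = 310.5 kN/bolt; interior L_c = 93 − 33 = 60, R_n = 324 kN/bolt. φR_n = 0.75 × (2×310.5 + 4×324) = 1437.8 kN.
Tension yield (gross): A_g = 341×10 = 3410 mm². φR_n = 0.90 × 345 × 3410 = 1058.8 kN.
Governing: min(1491.8, 1437.8, 1058.8) = 1058.8 kN → gross-section yield.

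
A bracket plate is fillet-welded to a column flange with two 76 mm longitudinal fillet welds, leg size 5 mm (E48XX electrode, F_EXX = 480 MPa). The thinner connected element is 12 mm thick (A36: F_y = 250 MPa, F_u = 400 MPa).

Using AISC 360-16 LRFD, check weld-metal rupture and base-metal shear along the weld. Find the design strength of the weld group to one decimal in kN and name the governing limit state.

Weld metal: throat = 0.707×5 = 3.535 mm, L = 2×76 = 152 mm. φR_n = 0.75 × 0.6 × 480 × 3.535 × 152 = 116.1 kN.
Base metal shear (12 mm plate): yield φR_n = 1.0×0.6×250×12×152 = 273.6 kN; rupture φR_n = 0.75×0.6×400×12×152 = 328.3 kN; take 273.6 kN (yield).
Governing: min(116.1, 273.6) = 116.1 kN → weld metal.

116.1 kN (weld metal governs)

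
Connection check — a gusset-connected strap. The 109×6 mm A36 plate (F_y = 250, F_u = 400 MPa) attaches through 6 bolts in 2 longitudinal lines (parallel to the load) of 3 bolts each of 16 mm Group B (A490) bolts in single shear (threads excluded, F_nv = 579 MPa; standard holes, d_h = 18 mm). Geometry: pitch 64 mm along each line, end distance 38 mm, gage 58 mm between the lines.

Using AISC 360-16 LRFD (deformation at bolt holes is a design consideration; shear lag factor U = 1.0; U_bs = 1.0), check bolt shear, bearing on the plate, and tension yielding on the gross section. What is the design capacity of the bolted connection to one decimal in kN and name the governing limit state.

Bolt shear: A_b = π(16)²/4 = 201.06 mm². φR_n = 0.75 × 579 × 201.06 × 6 × 1 = 523.9 kN.
Bearing (6 mm plate, F_u = 400 MPa): end bolts L_c = 38 − 18/2 = 29, R_n = min(1.2×29×6×400, 2.4×16×6×400) = 83.52 kN/bolt; interior L_c = 64 − 18 = 46, R_n = 92.16 kN/bolt. φR_n = 0.75 × (2×83.52 + 4×92.16) = 401.8 kN.
Tension yield (gross): A_g = 109×6 = 654 mm². φR_n = 0.90 × 250 × 654 = 147.2 kN.
Governing: min(523.9, 401.8, 147.2) = 147.2 kN → gross-section yield.

147.2 kN (gross-section yield governs)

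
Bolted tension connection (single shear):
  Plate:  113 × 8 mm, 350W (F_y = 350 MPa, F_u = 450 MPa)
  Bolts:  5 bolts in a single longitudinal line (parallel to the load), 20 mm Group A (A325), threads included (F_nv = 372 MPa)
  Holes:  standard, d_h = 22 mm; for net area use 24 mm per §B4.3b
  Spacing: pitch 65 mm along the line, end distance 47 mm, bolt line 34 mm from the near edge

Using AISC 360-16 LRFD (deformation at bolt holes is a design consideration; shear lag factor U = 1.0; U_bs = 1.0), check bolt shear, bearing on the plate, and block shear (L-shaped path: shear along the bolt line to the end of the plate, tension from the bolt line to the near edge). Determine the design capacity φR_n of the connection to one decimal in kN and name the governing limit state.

381.8 kN (block shear governs)

Bolt shear: A_b = π(20)²/4 = 314.16 mm². φR_n = 0.75 × 372 × 314.16 × 5 × 1 = 438.3 kN.
Bearing (8 mm plate, F_u = 450 MPa): end bolts L_c = 47 − 22/2 = 36, R_n = min(1.2×36×8×450, 2.4×20×8×450) = 155.52 kN/bolt; interior L_c = 65 − 22 = 43, R_n = 172.8 kN/bolt. φR_n = 0.75 × (1×155.52 + 4×172.8) = 635.0 kN.
Block shear: shear path 1×[47+4×65] = 1×307 mm, A_gv = 2456, A_nv = 1×(307 − 4.5×24)×8 = 1592 mm²; tension to near edge: (34 − 0.5×24)×8 = 176 mm². R_n = min(0.6×450×1592, 0.6×350×2456) + 1.0×450×176 = min(429.84, 515.76) + 79.2 = 509.04 kN. φR_n = 0.75 × 509.04 = 381.8 kN.
Governing: min(438.3, 635.0, 381.8) = 381.8 kN → block shear.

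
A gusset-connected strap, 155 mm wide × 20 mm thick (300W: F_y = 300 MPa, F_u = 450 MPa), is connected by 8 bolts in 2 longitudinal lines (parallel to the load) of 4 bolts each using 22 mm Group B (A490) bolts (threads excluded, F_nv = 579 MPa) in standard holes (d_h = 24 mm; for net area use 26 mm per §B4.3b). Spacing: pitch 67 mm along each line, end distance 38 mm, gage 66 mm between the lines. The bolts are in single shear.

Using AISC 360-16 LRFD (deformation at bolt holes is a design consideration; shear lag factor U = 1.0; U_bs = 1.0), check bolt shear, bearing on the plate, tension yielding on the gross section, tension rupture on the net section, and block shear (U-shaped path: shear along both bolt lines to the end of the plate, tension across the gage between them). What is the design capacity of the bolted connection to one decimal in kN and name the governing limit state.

Bolt shear: A_b = π(22)²/4 = 380.13 mm². φR_n = 0.75 × 579 × 380.13 × 8 × 1 = 1320.6 kN.
Bearing (20 mm plate, F_u = 450 MPa): end bolts L_c = 38 − 24/2 = 26, R_n = min(1.2×26×20×450, 2.4×22×20×450) = 280.8 kN/bolt; interior L_c = 67 − 24 = 43, R_n = 464.4 kN/bolt. φR_n = 0.75 × (2×280.8 + 6×464.4) = 2511.0 kN.
Tension yield (gross): A_g = 155×20 = 3100 mm². φR_n = 0.90 × 300 × 3100 = 837.0 kN.
Tension rupture (net): A_n = (155 − 2×26)×20 = 2060 mm² (U = 1.0, A_e = A_n). φR_n = 0.75 × 450 × 2060 = 695.3 kN.
Block shear: shear path 2×[38+3×67] = 2×239 mm, A_gv = 9560, A_nv = 2×(239 − 3.5×26)×20 = 5920 mm²; tension across gage: (66 − 1×26)×20 = 800 mm². R_n = min(0.6×450×5920, 0.6×300×9560) + 1.0×450×800 = min(1598.4, 1720.8) + 360 = 1958.4 kN. φR_n = 0.75 × 1958.4 = 1468.8 kN.
Governing: min(1320.6, 2511.0, 837.0, 695.3, 1468.8) = 695.3 kN → net-section rupture.

695.3 kN (net-section rupture governs)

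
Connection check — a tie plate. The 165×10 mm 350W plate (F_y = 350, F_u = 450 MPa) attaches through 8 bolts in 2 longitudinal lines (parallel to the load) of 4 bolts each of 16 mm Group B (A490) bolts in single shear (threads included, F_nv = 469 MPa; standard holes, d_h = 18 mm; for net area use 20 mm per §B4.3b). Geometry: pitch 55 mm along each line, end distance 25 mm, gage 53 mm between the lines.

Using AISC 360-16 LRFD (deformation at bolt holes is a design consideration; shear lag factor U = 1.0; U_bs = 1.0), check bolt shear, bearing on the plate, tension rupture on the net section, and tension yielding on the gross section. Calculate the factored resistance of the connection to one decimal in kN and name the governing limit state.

421.9 kN (net-section rupture governs)

Bolt shear: A_b = π(16)²/4 = 201.06 mm². φR_n = 0.75 × 469 × 201.06 × 8 × 1 = 565.8 kN.
Bearing (10 mm plate, F_u = 450 MPa): end bolts L_c = 25 − 18/2 = 16, R_n = min(1.2×16×10×450, 2.4×16×10×450) = 86.4 kN/bolt; interior L_c = 55 − 18 = 37, R_n = 172.8 kN/bolt. φR_n = 0.75 × (2×86.4 + 6×172.8) = 907.2 kN.
Tension rupture (net): A_n = (165 − 2×20)×10 = 1250 mm² (U = 1.0, A_e = A_n). φR_n = 0.75 × 450 × 1250 = 421.9 kN.
Tension yield (gross): A_g = 165×10 = 1650 mm². φR_n = 0.90 × 350 × 1650 = 519.8 kN.
Governing: min(565.8, 907.2, 421.9, 519.8) = 421.9 kN → net-section rupture.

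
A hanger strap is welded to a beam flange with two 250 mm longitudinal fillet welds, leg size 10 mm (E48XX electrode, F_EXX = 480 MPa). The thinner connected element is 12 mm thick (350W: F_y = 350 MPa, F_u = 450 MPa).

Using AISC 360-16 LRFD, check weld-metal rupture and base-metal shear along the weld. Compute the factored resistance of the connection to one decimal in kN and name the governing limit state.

Weld metal: throat = 0.707×10 = 7.07 mm, L = 2×250 = 500 mm. φR_n = 0.75 × 0.6 × 480 × 7.07 × 500 = 763.6 kN.
Base metal shear (12 mm plate): yield φR_n = 1.0×0.6×350×12×500 = 1260.0 kN; rupture φR_n = 0.75×0.6×450×12×500 = 1215.0 kN; take 1215.0 kN (rupture).
Governing: min(763.6, 1215.0) = 763.6 kN → weld metal.

763.6 kN (weld metal governs)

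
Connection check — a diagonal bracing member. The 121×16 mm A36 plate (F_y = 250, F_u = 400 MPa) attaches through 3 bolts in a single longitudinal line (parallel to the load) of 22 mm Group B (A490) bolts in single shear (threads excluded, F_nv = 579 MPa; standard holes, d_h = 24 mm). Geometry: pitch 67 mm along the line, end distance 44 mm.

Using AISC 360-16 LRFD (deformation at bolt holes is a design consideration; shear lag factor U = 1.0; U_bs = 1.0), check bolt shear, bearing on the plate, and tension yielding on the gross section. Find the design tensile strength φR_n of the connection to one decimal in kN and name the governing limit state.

Bolt shear: A_b = π(22)²/4 = 380.13 mm². φR_n = 0.75 × 579 × 380.13 × 3 × 1 = 495.2 kN.
Bearing (16 mm plate, F_u = 400 MPa): end bolts L_c = 44 − 24/2 = 32, R_n = min(1.2×32×16×400, 2.4×22×16×400) = 245.76 kN/bolt; interior L_c = 67 − 24 = 43, R_n = 330.24 kN/bolt. φR_n = 0.75 × (1×245.76 + 2×330.24) = 679.7 kN.
Tension yield (gross): A_g = 121×16 = 1936 mm². φR_n = 0.90 × 250 × 1936 = 435.6 kN.
Governing: min(495.2, 679.7, 435.6) = 435.6 kN → gross-section yield.

435.6 kN (gross-section yield governs)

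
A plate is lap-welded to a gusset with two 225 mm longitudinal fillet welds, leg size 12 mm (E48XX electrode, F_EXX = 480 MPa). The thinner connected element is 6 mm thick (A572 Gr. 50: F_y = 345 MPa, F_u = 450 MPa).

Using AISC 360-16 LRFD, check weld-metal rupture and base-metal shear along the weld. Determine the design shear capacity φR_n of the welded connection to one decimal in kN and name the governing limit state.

546.8 kN (base-metal shear governs)

Weld metal: throat = 0.707×12 = 8.484 mm, L = 2×225 = 450 mm. φR_n = 0.75 × 0.6 × 480 × 8.484 × 450 = 824.6 kN.
Base metal shear (6 mm plate): yield φR_n = 1.0×0.6×345×6×450 = 558.9 kN; rupture φR_n = 0.75×0.6×450×6×450 = 546.8 kN; take 546.8 kN (rupture).
Governing: min(824.6, 546.8) = 546.8 kN → base-metal shear.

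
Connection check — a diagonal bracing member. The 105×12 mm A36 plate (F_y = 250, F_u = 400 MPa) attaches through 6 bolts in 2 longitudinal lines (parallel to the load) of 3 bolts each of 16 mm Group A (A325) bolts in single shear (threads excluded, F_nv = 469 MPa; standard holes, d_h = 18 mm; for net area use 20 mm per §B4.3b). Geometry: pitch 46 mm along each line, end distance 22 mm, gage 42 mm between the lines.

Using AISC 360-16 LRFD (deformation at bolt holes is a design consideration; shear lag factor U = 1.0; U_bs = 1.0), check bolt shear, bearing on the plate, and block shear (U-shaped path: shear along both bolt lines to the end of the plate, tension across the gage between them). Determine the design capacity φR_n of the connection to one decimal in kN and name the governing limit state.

Bolt shear: A_b = π(16)²/4 = 201.06 mm². φR_n = 0.75 × 469 × 201.06 × 6 × 1 = 424.3 kN.
Bearing (12 mm plate, F_u = 400 MPa): end bolts L_c = 22 − 18/2 = 13, R_n = min(1.2×13×12×400, 2.4×16×12×400) = 74.88 kN/bolt; interior L_c = 46 − 18 = 28, R_n = 161.28 kN/bolt. φR_n = 0.75 × (2×74.88 + 4×161.28) = 596.2 kN.
Block shear: shear path 2×[22+2×46] = 2×114 mm, A_gv = 2736, A_nv = 2×(114 − 2.5×20)×12 = 1536 mm²; tension across gage: (42 − 1×20)×12 = 264 mm². R_n = min(0.6×400×1536, 0.6×250×2736) + 1.0×400×264 = min(368.64, 410.4) + 105.6 = 474.24 kN. φR_n = 0.75 × 474.24 = 355.7 kN.
Governing: min(424.3, 596.2, 355.7) = 355.7 kN → block shear.

355.7 kN (block shear governs)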